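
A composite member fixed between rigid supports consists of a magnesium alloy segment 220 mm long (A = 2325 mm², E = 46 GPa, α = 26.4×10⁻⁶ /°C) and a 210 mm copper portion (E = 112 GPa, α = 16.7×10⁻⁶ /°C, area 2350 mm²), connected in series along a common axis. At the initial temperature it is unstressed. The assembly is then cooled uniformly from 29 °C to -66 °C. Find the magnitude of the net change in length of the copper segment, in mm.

|ΔL| ≈ 0.0859 mm

Free thermal contraction of the whole bar: Σ αᵢΔT Lᵢ = 26.4×10⁻⁶×95×220 + 16.7×10⁻⁶×95×210 = 0.8849 mm.
The walls prevent any net length change, so an axial force P (same in every segment) develops. Compatibility: P · Σ Lᵢ/(AᵢEᵢ) = δ_free.
Σ Lᵢ/(AᵢEᵢ) = 220/(2325×46×10³) + 210/(2350×112×10³) = 2.855×10⁻⁶ mm/N.
Hence P = δ_free / Σ(L/AE) = 0.8849/2.855×10⁻⁶ = 310 kN (tensile).
For the copper segment, free thermal change = 16.7×10⁻⁶×95×210 = 0.3332 mm and elastic change from P = 310000×210/(2350×112×10³) = 0.2473 mm; these oppose, so the net change is 0.0859 mm (segment shortens).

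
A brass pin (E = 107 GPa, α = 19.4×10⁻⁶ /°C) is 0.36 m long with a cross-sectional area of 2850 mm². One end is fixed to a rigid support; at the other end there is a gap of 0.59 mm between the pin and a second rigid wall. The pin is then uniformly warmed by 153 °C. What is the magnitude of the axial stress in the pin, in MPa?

Free thermal elongation = αΔT L = 19.4×10⁻⁶ × 153 × 360 = 1.069 mm.
The gap closes (δ_free > 0.59 mm) and the wall then resists a further 1.069 − 0.59 = 0.4786 mm of expansion.
Compatibility: PL/(AE) = 0.4786 mm, so σ = P/A = E × (0.4786/360) = 142.2 MPa.

σ ≈ 142 MPa (compressive)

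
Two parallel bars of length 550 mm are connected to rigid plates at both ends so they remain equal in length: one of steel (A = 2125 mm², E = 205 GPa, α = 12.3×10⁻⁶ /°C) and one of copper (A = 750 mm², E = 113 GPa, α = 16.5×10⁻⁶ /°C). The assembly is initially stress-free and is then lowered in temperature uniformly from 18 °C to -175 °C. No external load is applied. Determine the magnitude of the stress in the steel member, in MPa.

Both members must finish at the same length. With the larger α, the copper tends to over-contract; the plates restrain it, putting the copper in tension and the steel in compression. With no external load the two internal forces are equal and opposite, magnitude P.
Equating the net (thermal + elastic) strains gives |α₁ − α₂|·ΔT = P·[1/(A₁E₁) + 1/(A₂E₂)].
|α₁ − α₂|·ΔT = 4.2×10⁻⁶ × 193 = 0.0008106.
1/(A₁E₁) + 1/(A₂E₂) = 1/(2125×205×10³) + 1/(750×113×10³) = 1.409×10⁻⁸ N⁻¹.
P = 0.0008106 / 1.409×10⁻⁸ = 57510 N = 57.51 kN.
σ_{steel} = P/A₁ = 57510/2125 = 27.06 MPa, compressive.

σ ≈ 27.1 MPa (compressive)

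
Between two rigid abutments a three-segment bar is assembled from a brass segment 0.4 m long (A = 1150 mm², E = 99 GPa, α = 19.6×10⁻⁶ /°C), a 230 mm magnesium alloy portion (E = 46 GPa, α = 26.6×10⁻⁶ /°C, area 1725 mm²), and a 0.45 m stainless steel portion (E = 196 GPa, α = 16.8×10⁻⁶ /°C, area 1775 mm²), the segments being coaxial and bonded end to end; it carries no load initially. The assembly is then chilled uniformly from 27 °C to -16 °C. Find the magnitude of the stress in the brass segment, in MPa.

With the walls removed the bar would change length by δ_free = Σ αᵢΔT Lᵢ = 19.6×10⁻⁶×43×400 + 26.6×10⁻⁶×43×230 + 16.8×10⁻⁶×43×450 = 0.9253 mm.
The rigid supports impose zero overall length change; the single axial force P common to all segments must satisfy P Σ Lᵢ/(AᵢEᵢ) = δ_free.
Σ Lᵢ/(AᵢEᵢ) = 400/(1150×99×10³) + 230/(1725×46×10³) + 450/(1775×196×10³) = 7.705×10⁻⁶ mm/N.
So P = 0.9253 / 7.705×10⁻⁶ = 120.1 kN, tensile.
σ_{brass} = P / A = 120100 / 1150 = 104.4 MPa.

σ ≈ 104 MPa (tensile)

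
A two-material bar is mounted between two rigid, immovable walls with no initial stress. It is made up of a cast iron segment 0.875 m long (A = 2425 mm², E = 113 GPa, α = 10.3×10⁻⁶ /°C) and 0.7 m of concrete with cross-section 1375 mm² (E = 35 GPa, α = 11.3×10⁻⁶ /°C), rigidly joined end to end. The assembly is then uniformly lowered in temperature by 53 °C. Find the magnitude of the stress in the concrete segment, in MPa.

σ ≈ 36.8 MPa (tensile)

If the supports were absent, the total length change would be Σ αᵢΔT Lᵢ = 10.3×10⁻⁶×53×875 + 11.3×10⁻⁶×53×700 = 0.8969 mm.
The walls prevent any net length change, so an axial force P (same in every segment) develops. Compatibility: P · Σ Lᵢ/(AᵢEᵢ) = δ_free.
The series flexibility is Σ Lᵢ/(AᵢEᵢ) = 875/(2425×113×10³) + 700/(1375×35×10³) = 1.774×10⁻⁵ mm/N.
So P = 0.8969 / 1.774×10⁻⁵ = 50.56 kN, tensile.
σ_{concrete} = P / A = 50560 / 1375 = 36.77 MPa.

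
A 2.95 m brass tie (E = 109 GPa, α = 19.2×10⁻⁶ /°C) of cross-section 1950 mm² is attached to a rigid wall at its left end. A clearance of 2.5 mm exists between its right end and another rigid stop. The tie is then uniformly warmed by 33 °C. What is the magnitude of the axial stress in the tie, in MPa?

If the wall were absent the tie would grow by αΔT L = 19.2×10⁻⁶ × 33 × 2950 = 1.869 mm.
Since δ_free = 1.87 mm is less than the 2.5 mm gap, the tie never touches the wall. No axial force develops.

σ ≈ 0 MPa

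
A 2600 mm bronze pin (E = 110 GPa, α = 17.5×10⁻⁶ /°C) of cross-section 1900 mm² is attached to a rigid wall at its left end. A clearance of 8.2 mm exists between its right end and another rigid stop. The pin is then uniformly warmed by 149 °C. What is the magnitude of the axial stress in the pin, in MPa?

σ ≈ 0 MPa

Free thermal elongation = αΔT L = 17.5×10⁻⁶ × 149 × 2600 = 6.779 mm.
This is smaller than the 8.2 mm clearance, so the pin expands freely without reaching the stop — the stress is zero.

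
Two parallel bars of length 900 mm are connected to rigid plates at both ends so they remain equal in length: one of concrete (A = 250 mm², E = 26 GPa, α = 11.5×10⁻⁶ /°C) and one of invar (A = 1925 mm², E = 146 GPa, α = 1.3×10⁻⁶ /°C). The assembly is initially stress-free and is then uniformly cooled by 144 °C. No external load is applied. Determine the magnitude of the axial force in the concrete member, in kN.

P ≈ 9.33 kN (tensile in the concrete)

Both members must finish at the same length. With the larger α, the concrete tends to over-contract; the plates restrain it, putting the concrete in tension and the invar in compression. With no external load the two internal forces are equal and opposite, magnitude P.
Setting the final lengths equal and cancelling L: (α₁ − α₂)ΔT = P/(A₁E₁) + P/(A₂E₂).
|α₁ − α₂|·ΔT = 10.2×10⁻⁶ × 144 = 0.001469.
1/(A₁E₁) + 1/(A₂E₂) = 1/(250×26×10³) + 1/(1925×146×10³) = 1.574×10⁻⁷ N⁻¹.
P = 0.001469 / 1.574×10⁻⁷ = 9331 N = 9.331 kN.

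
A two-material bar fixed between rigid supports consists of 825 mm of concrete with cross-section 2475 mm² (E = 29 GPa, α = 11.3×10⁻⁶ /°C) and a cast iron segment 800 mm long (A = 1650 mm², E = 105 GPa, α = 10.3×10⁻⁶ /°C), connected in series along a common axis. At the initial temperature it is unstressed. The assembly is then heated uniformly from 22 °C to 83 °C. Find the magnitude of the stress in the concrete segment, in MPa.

σ ≈ 26.9 MPa (compressive)

With the walls removed the bar would change length by δ_free = Σ αᵢΔT Lᵢ = 11.3×10⁻⁶×61×825 + 10.3×10⁻⁶×61×800 = 1.071 mm.
The rigid supports impose zero overall length change; the single axial force P common to all segments must satisfy P Σ Lᵢ/(AᵢEᵢ) = δ_free.
The series flexibility is Σ Lᵢ/(AᵢEᵢ) = 825/(2475×29×10³) + 800/(1650×105×10³) = 1.611×10⁻⁵ mm/N.
So P = 1.071 / 1.611×10⁻⁵ = 66.49 kN, compressive.
σ_{concrete} = P / A = 66490 / 2475 = 26.87 MPa.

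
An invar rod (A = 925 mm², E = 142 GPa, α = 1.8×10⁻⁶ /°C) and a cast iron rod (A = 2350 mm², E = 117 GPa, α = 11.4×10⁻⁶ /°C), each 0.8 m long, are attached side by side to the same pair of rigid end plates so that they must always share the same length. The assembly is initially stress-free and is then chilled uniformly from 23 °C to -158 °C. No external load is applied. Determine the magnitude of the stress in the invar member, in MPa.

The cast iron has the larger α, so on cooling it would change length more than the invar if both were free. The rigid plates force a common final length, so the cast iron is put into tension and the invar into compression, with equal and opposite forces P (no external load).
Setting the final lengths equal and cancelling L: (α₁ − α₂)ΔT = P/(A₁E₁) + P/(A₂E₂).
|α₁ − α₂|·ΔT = 9.6×10⁻⁶ × 181 = 0.001738.
1/(A₁E₁) + 1/(A₂E₂) = 1/(925×142×10³) + 1/(2350×117×10³) = 1.125×10⁻⁸ N⁻¹.
So P = 0.001738 / 1.125×10⁻⁸ = 154.4 kN.
σ_{invar} = P/A₁ = 154400/925 = 167 MPa, compressive.

σ ≈ 167 MPa (compressive)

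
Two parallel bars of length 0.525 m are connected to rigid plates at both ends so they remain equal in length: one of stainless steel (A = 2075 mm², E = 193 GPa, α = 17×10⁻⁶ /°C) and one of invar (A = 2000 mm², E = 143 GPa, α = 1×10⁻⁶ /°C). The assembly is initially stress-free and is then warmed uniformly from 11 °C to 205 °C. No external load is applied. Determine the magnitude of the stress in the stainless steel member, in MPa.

σ ≈ 250 MPa (compressive)

Equilibrium of a rigid end plate with no external load gives equal and opposite internal forces ±P in the two members. Since α_{stainless steel} > α_{invar}, heating drives the stainless steel into compression and the invar into tension.
Setting the final lengths equal and cancelling L: (α₁ − α₂)ΔT = P/(A₁E₁) + P/(A₂E₂).
|α₁ − α₂|·ΔT = 16×10⁻⁶ × 194 = 0.003104.
1/(A₁E₁) + 1/(A₂E₂) = 1/(2075×193×10³) + 1/(2000×143×10³) = 5.994×10⁻⁹ N⁻¹.
P = 0.003104 / 5.994×10⁻⁹ = 517900 N = 517.9 kN.
σ_{stainless steel} = P/A₁ = 517900/2075 = 249.6 MPa, compressive.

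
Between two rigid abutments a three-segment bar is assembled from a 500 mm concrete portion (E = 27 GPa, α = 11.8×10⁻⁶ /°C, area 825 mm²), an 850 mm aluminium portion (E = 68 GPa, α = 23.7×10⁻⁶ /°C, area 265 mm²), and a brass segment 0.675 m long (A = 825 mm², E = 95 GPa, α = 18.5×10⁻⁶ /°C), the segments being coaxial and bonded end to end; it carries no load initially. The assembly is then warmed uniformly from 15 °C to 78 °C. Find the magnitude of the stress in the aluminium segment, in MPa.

With the walls removed the bar would change length by δ_free = Σ αᵢΔT Lᵢ = 11.8×10⁻⁶×63×500 + 23.7×10⁻⁶×63×850 + 18.5×10⁻⁶×63×675 = 2.428 mm.
The rigid supports impose zero overall length change; the single axial force P common to all segments must satisfy P Σ Lᵢ/(AᵢEᵢ) = δ_free.
Σ Lᵢ/(AᵢEᵢ) = 500/(825×27×10³) + 850/(265×68×10³) + 675/(825×95×10³) = 7.823×10⁻⁵ mm/N.
So P = 2.428 / 7.823×10⁻⁵ = 31.03 kN, compressive.
σ_{aluminium} = P / A = 31030 / 265 = 117.1 MPa.

σ ≈ 117 MPa (compressive)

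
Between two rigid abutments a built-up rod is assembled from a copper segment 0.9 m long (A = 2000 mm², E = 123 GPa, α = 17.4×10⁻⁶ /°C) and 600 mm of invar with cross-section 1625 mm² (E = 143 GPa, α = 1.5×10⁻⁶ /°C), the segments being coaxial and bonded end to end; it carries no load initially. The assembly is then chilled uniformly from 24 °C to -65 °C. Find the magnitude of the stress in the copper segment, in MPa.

Free thermal contraction of the whole bar: Σ αᵢΔT Lᵢ = 17.4×10⁻⁶×89×900 + 1.5×10⁻⁶×89×600 = 1.474 mm.
The walls prevent any net length change, so an axial force P (same in every segment) develops. Compatibility: P · Σ Lᵢ/(AᵢEᵢ) = δ_free.
The series flexibility is Σ Lᵢ/(AᵢEᵢ) = 900/(2000×123×10³) + 600/(1625×143×10³) = 6.241×10⁻⁶ mm/N.
Hence P = δ_free / Σ(L/AE) = 1.474/6.241×10⁻⁶ = 236.2 kN (tensile).
σ_{copper} = P / A = 236200 / 2000 = 118.1 MPa.

σ ≈ 118 MPa (tensile)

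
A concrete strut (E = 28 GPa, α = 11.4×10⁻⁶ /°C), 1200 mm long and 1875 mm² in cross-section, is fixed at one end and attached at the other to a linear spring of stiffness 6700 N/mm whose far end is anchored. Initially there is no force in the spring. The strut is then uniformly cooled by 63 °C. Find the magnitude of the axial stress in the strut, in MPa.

σ ≈ 2.67 MPa (tensile)

The unrestrained thermal change is αΔT L = 11.4×10⁻⁶ × 63 × 1200 = 0.8618 mm.
Let P be the tensile force in the spring. The strut extends elastically by PL/(AE) and the spring stretches by P/k; together these equal δ_free.
P [ L/(AE) + 1/k ] = δ_free → P [ 1200/(1875×28×10³) + 1/(6700) ] = 0.8618.
P = 0.8618 / 0.0001721 = 5007 N.
σ = P/A = 5007/1875 = 2.671 MPa.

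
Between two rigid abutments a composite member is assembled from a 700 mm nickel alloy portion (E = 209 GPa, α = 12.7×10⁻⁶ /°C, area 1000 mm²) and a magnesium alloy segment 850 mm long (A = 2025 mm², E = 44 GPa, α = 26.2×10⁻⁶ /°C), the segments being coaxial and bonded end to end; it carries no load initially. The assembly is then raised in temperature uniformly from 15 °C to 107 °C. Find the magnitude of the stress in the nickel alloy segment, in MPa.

Free thermal expansion of the whole bar: Σ αᵢΔT Lᵢ = 12.7×10⁻⁶×92×700 + 26.2×10⁻⁶×92×850 = 2.867 mm.
The rigid supports impose zero overall length change; the single axial force P common to all segments must satisfy P Σ Lᵢ/(AᵢEᵢ) = δ_free.
Σ Lᵢ/(AᵢEᵢ) = 700/(1000×209×10³) + 850/(2025×44×10³) = 1.289×10⁻⁵ mm/N.
P = 2.867 / 1.289×10⁻⁵ = 222400 N = 222.4 kN, compressive.
σ_{nickel alloy} = P / A = 222400 / 1000 = 222.4 MPa.

σ ≈ 222 MPa (compressive)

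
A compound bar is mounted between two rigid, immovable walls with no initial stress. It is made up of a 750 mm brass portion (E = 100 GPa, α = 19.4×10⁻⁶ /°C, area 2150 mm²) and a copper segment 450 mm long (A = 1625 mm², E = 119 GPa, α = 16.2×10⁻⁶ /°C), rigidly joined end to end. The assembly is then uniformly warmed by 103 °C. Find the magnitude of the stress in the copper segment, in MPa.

σ ≈ 238 MPa (compressive)

With the walls removed the bar would change length by δ_free = Σ αᵢΔT Lᵢ = 19.4×10⁻⁶×103×750 + 16.2×10⁻⁶×103×450 = 2.25 mm.
The rigid supports impose zero overall length change; the single axial force P common to all segments must satisfy P Σ Lᵢ/(AᵢEᵢ) = δ_free.
Σ Lᵢ/(AᵢEᵢ) = 750/(2150×100×10³) + 450/(1625×119×10³) = 5.815×10⁻⁶ mm/N.
P = 2.25 / 5.815×10⁻⁶ = 386800 N = 386.8 kN, compressive.
σ_{copper} = P / A = 386800 / 1625 = 238 MPa.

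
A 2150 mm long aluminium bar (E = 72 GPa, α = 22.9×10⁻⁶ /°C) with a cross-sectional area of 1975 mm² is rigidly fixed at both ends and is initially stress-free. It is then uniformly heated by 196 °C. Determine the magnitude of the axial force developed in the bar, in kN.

P ≈ 638 kN (compressive)

With zero net strain, σ = E·αΔT = 72 GPa × 22.9×10⁻⁶ × 196 = 323.2 MPa.
Axial force P = σA = 323.2 × 1975 = 638300 N = 638.3 kN, compressive.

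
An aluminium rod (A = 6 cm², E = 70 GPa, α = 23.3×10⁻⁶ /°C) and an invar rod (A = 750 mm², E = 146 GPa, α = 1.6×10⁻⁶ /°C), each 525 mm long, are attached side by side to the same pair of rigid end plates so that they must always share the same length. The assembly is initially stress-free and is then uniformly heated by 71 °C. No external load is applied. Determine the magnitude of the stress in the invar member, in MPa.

σ ≈ 62.4 MPa (tensile)

The aluminium has the larger α, so on heating it would change length more than the invar if both were free. The rigid plates force a common final length, so the aluminium is put into compression and the invar into tension, with equal and opposite forces P (no external load).
Setting the final lengths equal and cancelling L: (α₁ − α₂)ΔT = P/(A₁E₁) + P/(A₂E₂).
|α₁ − α₂|·ΔT = 21.7×10⁻⁶ × 71 = 0.001541.
1/(A₁E₁) + 1/(A₂E₂) = 1/(600×70×10³) + 1/(750×146×10³) = 3.294×10⁻⁸ N⁻¹.
P = 0.001541 / 3.294×10⁻⁸ = 46770 N = 46.77 kN.
σ_{invar} = P/A₂ = 46770/750 = 62.36 MPa, tensile.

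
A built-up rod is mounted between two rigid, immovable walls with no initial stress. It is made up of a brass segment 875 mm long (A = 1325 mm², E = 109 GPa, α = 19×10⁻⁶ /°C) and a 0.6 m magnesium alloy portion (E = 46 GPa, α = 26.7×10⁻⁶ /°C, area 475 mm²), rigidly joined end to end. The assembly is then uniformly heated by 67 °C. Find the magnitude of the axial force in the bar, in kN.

P ≈ 65.3 kN (compressive)

Free thermal expansion of the whole bar: Σ αᵢΔT Lᵢ = 19×10⁻⁶×67×875 + 26.7×10⁻⁶×67×600 = 2.187 mm.
The walls prevent any net length change, so an axial force P (same in every segment) develops. Compatibility: P · Σ Lᵢ/(AᵢEᵢ) = δ_free.
Σ Lᵢ/(AᵢEᵢ) = 875/(1325×109×10³) + 600/(475×46×10³) = 3.352×10⁻⁵ mm/N.
Hence P = δ_free / Σ(L/AE) = 2.187/3.352×10⁻⁵ = 65.25 kN (compressive).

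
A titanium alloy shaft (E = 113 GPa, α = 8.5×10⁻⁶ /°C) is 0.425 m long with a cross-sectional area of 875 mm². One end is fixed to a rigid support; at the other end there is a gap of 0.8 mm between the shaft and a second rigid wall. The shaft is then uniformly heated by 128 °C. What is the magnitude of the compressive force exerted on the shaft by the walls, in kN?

P ≈ 0 kN

Free thermal elongation = αΔT L = 8.5×10⁻⁶ × 128 × 425 = 0.4624 mm.
Since δ_free = 0.462 mm is less than the 0.8 mm gap, the shaft never touches the wall. No axial force develops.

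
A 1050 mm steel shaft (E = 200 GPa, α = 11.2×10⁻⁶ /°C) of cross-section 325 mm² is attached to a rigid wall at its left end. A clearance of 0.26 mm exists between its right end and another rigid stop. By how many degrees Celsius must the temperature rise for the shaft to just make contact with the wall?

The gap closes when αΔT L = 0.26 mm, since the shaft is still unstressed at that instant.
So ΔT = g/(αL) = 0.26/(11.2×10⁻⁶ × 1050) = 22.11 °C.

ΔT ≈ 22.1 °C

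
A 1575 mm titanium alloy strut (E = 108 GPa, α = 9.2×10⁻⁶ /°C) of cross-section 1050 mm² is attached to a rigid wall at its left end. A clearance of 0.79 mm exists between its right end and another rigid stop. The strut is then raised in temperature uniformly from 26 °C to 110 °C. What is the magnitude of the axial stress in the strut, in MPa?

Free thermal elongation = αΔT L = 9.2×10⁻⁶ × 84 × 1575 = 1.217 mm.
After closing the 0.79 mm clearance, 1.217 − 0.79 = 0.4272 mm of expansion remains to be suppressed by the wall.
So σ = E(δ_free − g)/L = 108×10³ × 0.4272/1575 = 29.29 MPa.

σ ≈ 29.3 MPa (compressive)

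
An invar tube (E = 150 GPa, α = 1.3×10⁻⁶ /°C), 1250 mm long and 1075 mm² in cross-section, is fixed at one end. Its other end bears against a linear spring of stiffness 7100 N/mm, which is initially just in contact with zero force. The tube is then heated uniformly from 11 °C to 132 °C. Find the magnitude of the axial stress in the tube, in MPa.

If the spring were absent the tube would lengthen by αΔT L = 1.3×10⁻⁶ × 121 × 1250 = 0.1966 mm.
With a force P in the spring, the elastic change of the tube is PL/(AE) and that of the spring is P/k; compatibility requires their sum to equal δ_free.
So P = δ_free / [L/(AE) + 1/k] = 0.1966 / [ 1250/(1075×150×10³) + 1/(7100) ].
P = 0.1966 / 0.0001486 = 1323 N.
σ = P/A = 1323/1075 = 1.231 MPa.

σ ≈ 1.23 MPa (compressive)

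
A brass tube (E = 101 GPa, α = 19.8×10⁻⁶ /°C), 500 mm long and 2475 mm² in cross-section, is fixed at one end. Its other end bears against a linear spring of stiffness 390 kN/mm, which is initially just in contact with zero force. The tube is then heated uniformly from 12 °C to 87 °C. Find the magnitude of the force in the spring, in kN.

Free thermal expansion: δ_free = αΔT L = 19.8×10⁻⁶ × 75 × 500 = 0.7425 mm.
Let P be the compressive force at the spring. The tube shortens elastically by PL/(AE) and the spring compresses by P/k; together these equal δ_free.
P [ L/(AE) + 1/k ] = δ_free → P [ 500/(2475×101×10³) + 1/(390×10³) ] = 0.7425.
P = 0.7425 / 4.564×10⁻⁶ = 162700 N.

P ≈ 163 kN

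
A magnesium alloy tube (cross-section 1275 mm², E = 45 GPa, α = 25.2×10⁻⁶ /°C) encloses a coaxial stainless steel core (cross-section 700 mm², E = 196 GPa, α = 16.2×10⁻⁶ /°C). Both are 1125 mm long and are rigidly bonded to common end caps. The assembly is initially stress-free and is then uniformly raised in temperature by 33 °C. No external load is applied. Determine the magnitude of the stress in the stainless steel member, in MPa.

The magnesium alloy has the larger α, so on heating it would change length more than the stainless steel if both were free. The rigid plates force a common final length, so the magnesium alloy is put into compression and the stainless steel into tension, with equal and opposite forces P (no external load).
Compatibility of the two members (thermal + elastic change equal): (α₁ − α₂)ΔT = P·[1/(A₁E₁) + 1/(A₂E₂)].
|α₁ − α₂|·ΔT = 9×10⁻⁶ × 33 = 0.000297.
1/(A₁E₁) + 1/(A₂E₂) = 1/(1275×45×10³) + 1/(700×196×10³) = 2.472×10⁻⁸ N⁻¹.
P = 0.000297 / 2.472×10⁻⁸ = 12020 N = 12.02 kN.
σ_{stainless steel} = P/A₂ = 12020/700 = 17.17 MPa, tensile.

σ ≈ 17.2 MPa (tensile)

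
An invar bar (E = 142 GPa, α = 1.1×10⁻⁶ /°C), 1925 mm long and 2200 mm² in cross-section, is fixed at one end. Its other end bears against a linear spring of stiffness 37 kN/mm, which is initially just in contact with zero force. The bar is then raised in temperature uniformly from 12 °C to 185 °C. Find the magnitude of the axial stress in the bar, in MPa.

σ ≈ 5.02 MPa (compressive)

Free thermal expansion: δ_free = αΔT L = 1.1×10⁻⁶ × 173 × 1925 = 0.3663 mm.
With a force P in the spring, the elastic change of the bar is PL/(AE) and that of the spring is P/k; compatibility requires their sum to equal δ_free.
P [ L/(AE) + 1/k ] = δ_free → P [ 1925/(2200×142×10³) + 1/(37×10³) ] = 0.3663.
P = 0.3663 / 3.319×10⁻⁵ = 11040 N.
σ = P/A = 11040/2200 = 5.017 MPa.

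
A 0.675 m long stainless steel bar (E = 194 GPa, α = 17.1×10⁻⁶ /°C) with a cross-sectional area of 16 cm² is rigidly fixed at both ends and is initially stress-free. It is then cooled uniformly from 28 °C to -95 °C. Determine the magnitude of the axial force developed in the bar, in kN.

With zero net strain, σ = E·αΔT = 194 GPa × 17.1×10⁻⁶ × 123 = 408 MPa.
Then P = σA = 408 × 1600 mm² = 652.9 kN, tensile.

P ≈ 653 kN (tensile)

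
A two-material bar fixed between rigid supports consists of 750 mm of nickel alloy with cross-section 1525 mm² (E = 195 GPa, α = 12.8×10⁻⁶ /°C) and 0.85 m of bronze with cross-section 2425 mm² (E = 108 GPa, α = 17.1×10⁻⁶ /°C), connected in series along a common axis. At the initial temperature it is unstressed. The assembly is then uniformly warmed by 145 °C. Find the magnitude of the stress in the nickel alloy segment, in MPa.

With the walls removed the bar would change length by δ_free = Σ αᵢΔT Lᵢ = 12.8×10⁻⁶×145×750 + 17.1×10⁻⁶×145×850 = 3.5 mm.
Since the ends are fixed, an axial force P builds up, equal in every segment, with P · Σ Lᵢ/(AᵢEᵢ) = δ_free.
The series flexibility is Σ Lᵢ/(AᵢEᵢ) = 750/(1525×195×10³) + 850/(2425×108×10³) = 5.768×10⁻⁶ mm/N.
Hence P = δ_free / Σ(L/AE) = 3.5/5.768×10⁻⁶ = 606.8 kN (compressive).
σ_{nickel alloy} = P / A = 606800 / 1525 = 397.9 MPa.

σ ≈ 398 MPa (compressive)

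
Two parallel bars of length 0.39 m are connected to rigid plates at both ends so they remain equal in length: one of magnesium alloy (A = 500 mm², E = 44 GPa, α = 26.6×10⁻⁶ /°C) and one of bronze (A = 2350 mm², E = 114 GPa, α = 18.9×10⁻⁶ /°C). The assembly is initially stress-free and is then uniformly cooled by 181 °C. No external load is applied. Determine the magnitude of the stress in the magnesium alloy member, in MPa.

σ ≈ 56.7 MPa (tensile)

Both members must finish at the same length. With the larger α, the magnesium alloy tends to over-contract; the plates restrain it, putting the magnesium alloy in tension and the bronze in compression. With no external load the two internal forces are equal and opposite, magnitude P.
Compatibility of the two members (thermal + elastic change equal): (α₁ − α₂)ΔT = P·[1/(A₁E₁) + 1/(A₂E₂)].
|α₁ − α₂|·ΔT = 7.7×10⁻⁶ × 181 = 0.001394.
1/(A₁E₁) + 1/(A₂E₂) = 1/(500×44×10³) + 1/(2350×114×10³) = 4.919×10⁻⁸ N⁻¹.
So P = 0.001394 / 4.919×10⁻⁸ = 28.33 kN.
σ_{magnesium alloy} = P/A₁ = 28330/500 = 56.67 MPa, tensile.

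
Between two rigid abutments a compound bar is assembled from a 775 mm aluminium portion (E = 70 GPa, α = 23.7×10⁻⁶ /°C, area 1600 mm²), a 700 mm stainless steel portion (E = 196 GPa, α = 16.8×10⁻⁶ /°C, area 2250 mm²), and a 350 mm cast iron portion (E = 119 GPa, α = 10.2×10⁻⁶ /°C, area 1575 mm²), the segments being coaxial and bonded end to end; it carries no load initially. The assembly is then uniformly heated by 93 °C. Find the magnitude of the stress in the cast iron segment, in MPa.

σ ≈ 192 MPa (compressive)

Free thermal expansion of the whole bar: Σ αᵢΔT Lᵢ = 23.7×10⁻⁶×93×775 + 16.8×10⁻⁶×93×700 + 10.2×10⁻⁶×93×350 = 3.134 mm.
The rigid supports impose zero overall length change; the single axial force P common to all segments must satisfy P Σ Lᵢ/(AᵢEᵢ) = δ_free.
The series flexibility is Σ Lᵢ/(AᵢEᵢ) = 775/(1600×70×10³) + 700/(2250×196×10³) + 350/(1575×119×10³) = 1.037×10⁻⁵ mm/N.
P = 3.134 / 1.037×10⁻⁵ = 302100 N = 302.1 kN, compressive.
σ_{cast iron} = P / A = 302100 / 1575 = 191.8 MPa.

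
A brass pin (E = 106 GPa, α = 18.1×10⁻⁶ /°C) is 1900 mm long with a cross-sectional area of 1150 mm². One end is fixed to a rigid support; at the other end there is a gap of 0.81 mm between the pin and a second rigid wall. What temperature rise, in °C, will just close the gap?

ΔT ≈ 23.6 °C

Contact occurs when the free expansion equals the gap: αΔT L = 0.81 mm.
So ΔT = g/(αL) = 0.81/(18.1×10⁻⁶ × 1900) = 23.55 °C.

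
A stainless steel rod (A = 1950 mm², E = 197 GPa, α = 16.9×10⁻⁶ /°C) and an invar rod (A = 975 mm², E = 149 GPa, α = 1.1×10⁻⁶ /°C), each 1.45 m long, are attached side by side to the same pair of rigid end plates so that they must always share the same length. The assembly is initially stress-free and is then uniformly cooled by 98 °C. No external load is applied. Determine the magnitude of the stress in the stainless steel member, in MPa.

σ ≈ 83.7 MPa (tensile)

The stainless steel has the larger α, so on cooling it would change length more than the invar if both were free. The rigid plates force a common final length, so the stainless steel is put into tension and the invar into compression, with equal and opposite forces P (no external load).
Compatibility of the two members (thermal + elastic change equal): (α₁ − α₂)ΔT = P·[1/(A₁E₁) + 1/(A₂E₂)].
|α₁ − α₂|·ΔT = 15.8×10⁻⁶ × 98 = 0.001548.
1/(A₁E₁) + 1/(A₂E₂) = 1/(1950×197×10³) + 1/(975×149×10³) = 9.487×10⁻⁹ N⁻¹.
P = 0.001548 / 9.487×10⁻⁹ = 163200 N = 163.2 kN.
σ_{stainless steel} = P/A₁ = 163200/1950 = 83.7 MPa, tensile.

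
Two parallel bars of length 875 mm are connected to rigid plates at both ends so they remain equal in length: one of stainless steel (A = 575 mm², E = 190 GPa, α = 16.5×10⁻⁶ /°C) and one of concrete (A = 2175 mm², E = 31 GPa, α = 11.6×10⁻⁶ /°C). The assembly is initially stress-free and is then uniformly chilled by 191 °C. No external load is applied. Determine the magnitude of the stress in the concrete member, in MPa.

The stainless steel has the larger α, so on cooling it would change length more than the concrete if both were free. The rigid plates force a common final length, so the stainless steel is put into tension and the concrete into compression, with equal and opposite forces P (no external load).
Setting the final lengths equal and cancelling L: (α₁ − α₂)ΔT = P/(A₁E₁) + P/(A₂E₂).
|α₁ − α₂|·ΔT = 4.9×10⁻⁶ × 191 = 0.0009359.
1/(A₁E₁) + 1/(A₂E₂) = 1/(575×190×10³) + 1/(2175×31×10³) = 2.398×10⁻⁸ N⁻¹.
P = 0.0009359 / 2.398×10⁻⁸ = 39020 N = 39.02 kN.
σ_{concrete} = P/A₂ = 39020/2175 = 17.94 MPa, compressive.

σ ≈ 17.9 MPa (compressive)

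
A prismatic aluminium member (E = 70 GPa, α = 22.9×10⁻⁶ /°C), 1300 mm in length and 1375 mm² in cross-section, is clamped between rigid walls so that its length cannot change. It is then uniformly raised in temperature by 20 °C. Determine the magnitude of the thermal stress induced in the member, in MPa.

σ ≈ 32.1 MPa (compressive)

With length fixed, the mechanical strain must cancel the thermal strain αΔT = 22.9×10⁻⁶ × 20 = 458×10⁻⁶.
The stress required to suppress this strain is σ = Eε = 70×10³ × 458×10⁻⁶ = 32.06 MPa, compressive since the member is trying to expand.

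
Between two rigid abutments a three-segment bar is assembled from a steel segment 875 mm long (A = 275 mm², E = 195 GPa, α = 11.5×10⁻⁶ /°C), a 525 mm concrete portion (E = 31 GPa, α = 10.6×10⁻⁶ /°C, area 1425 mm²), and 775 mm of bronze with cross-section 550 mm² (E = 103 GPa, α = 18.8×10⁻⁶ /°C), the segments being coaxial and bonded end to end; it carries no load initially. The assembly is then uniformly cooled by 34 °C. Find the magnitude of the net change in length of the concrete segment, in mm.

|ΔL| ≈ 0.102 mm

With the walls removed the bar would change length by δ_free = Σ αᵢΔT Lᵢ = 11.5×10⁻⁶×34×875 + 10.6×10⁻⁶×34×525 + 18.8×10⁻⁶×34×775 = 1.027 mm.
The rigid supports impose zero overall length change; the single axial force P common to all segments must satisfy P Σ Lᵢ/(AᵢEᵢ) = δ_free.
The series flexibility is Σ Lᵢ/(AᵢEᵢ) = 875/(275×195×10³) + 525/(1425×31×10³) + 775/(550×103×10³) = 4.188×10⁻⁵ mm/N.
So P = 1.027 / 4.188×10⁻⁵ = 24.51 kN, tensile.
For the concrete segment, free thermal change = 10.6×10⁻⁶×34×525 = 0.1892 mm and elastic change from P = 24510×525/(1425×31×10³) = 0.2913 mm; these oppose, so the net change is 0.102 mm (segment lengthens).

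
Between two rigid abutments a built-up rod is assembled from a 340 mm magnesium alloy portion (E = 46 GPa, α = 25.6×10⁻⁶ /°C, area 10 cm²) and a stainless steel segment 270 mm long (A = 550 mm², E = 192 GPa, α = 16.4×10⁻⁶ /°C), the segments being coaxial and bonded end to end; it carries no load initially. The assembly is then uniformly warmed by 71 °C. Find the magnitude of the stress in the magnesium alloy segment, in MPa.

σ ≈ 93.7 MPa (compressive)

With the walls removed the bar would change length by δ_free = Σ αᵢΔT Lᵢ = 25.6×10⁻⁶×71×340 + 16.4×10⁻⁶×71×270 = 0.9324 mm.
The walls prevent any net length change, so an axial force P (same in every segment) develops. Compatibility: P · Σ Lᵢ/(AᵢEᵢ) = δ_free.
The series flexibility is Σ Lᵢ/(AᵢEᵢ) = 340/(1000×46×10³) + 270/(550×192×10³) = 9.948×10⁻⁶ mm/N.
Hence P = δ_free / Σ(L/AE) = 0.9324/9.948×10⁻⁶ = 93.72 kN (compressive).
σ_{magnesium alloy} = P / A = 93720 / 1000 = 93.72 MPa.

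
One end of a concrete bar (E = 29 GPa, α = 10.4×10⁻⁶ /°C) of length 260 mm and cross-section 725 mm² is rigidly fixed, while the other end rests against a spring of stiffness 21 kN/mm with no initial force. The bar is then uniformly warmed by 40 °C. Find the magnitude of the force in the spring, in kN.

Free thermal expansion: δ_free = αΔT L = 10.4×10⁻⁶ × 40 × 260 = 0.1082 mm.
With a force P in the spring, the elastic change of the bar is PL/(AE) and that of the spring is P/k; compatibility requires their sum to equal δ_free.
So P = δ_free / [L/(AE) + 1/k] = 0.1082 / [ 260/(725×29×10³) + 1/(21×10³) ].
P = 0.1082 / 5.999×10⁻⁵ = 1803 N.

P ≈ 1.8 kN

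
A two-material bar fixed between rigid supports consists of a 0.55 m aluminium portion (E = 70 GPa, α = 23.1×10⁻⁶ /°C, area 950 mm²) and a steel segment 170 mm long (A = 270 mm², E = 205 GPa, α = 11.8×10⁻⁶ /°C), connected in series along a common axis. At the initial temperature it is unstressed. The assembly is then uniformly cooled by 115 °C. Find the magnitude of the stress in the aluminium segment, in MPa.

If the supports were absent, the total length change would be Σ αᵢΔT Lᵢ = 23.1×10⁻⁶×115×550 + 11.8×10⁻⁶×115×170 = 1.692 mm.
Since the ends are fixed, an axial force P builds up, equal in every segment, with P · Σ Lᵢ/(AᵢEᵢ) = δ_free.
The series flexibility is Σ Lᵢ/(AᵢEᵢ) = 550/(950×70×10³) + 170/(270×205×10³) = 1.134×10⁻⁵ mm/N.
P = 1.692 / 1.134×10⁻⁵ = 149200 N = 149.2 kN, tensile.
σ_{aluminium} = P / A = 149200 / 950 = 157 MPa.

σ ≈ 157 MPa (tensile)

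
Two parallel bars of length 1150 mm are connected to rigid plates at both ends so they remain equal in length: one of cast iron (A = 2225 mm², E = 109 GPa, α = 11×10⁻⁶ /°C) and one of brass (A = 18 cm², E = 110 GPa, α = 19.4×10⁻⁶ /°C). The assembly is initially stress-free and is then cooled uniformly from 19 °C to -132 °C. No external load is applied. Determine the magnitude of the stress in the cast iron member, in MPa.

Equilibrium of a rigid end plate with no external load gives equal and opposite internal forces ±P in the two members. Since α_{brass} > α_{cast iron}, cooling drives the brass into tension and the cast iron into compression.
Compatibility of the two members (thermal + elastic change equal): (α₁ − α₂)ΔT = P·[1/(A₁E₁) + 1/(A₂E₂)].
|α₁ − α₂|·ΔT = 8.4×10⁻⁶ × 151 = 0.001268.
1/(A₁E₁) + 1/(A₂E₂) = 1/(2225×109×10³) + 1/(1800×110×10³) = 9.174×10⁻⁹ N⁻¹.
So P = 0.001268 / 9.174×10⁻⁹ = 138.3 kN.
σ_{cast iron} = P/A₁ = 138300/2225 = 62.14 MPa, compressive.

σ ≈ 62.1 MPa (compressive)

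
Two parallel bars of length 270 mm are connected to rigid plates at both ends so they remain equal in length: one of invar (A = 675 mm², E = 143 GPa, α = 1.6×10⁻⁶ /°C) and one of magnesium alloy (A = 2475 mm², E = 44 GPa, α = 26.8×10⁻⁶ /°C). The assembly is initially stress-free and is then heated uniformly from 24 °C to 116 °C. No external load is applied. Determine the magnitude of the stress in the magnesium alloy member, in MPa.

σ ≈ 47.9 MPa (compressive)

The magnesium alloy has the larger α, so on heating it would change length more than the invar if both were free. The rigid plates force a common final length, so the magnesium alloy is put into compression and the invar into tension, with equal and opposite forces P (no external load).
Compatibility of the two members (thermal + elastic change equal): (α₁ − α₂)ΔT = P·[1/(A₁E₁) + 1/(A₂E₂)].
|α₁ − α₂|·ΔT = 25.2×10⁻⁶ × 92 = 0.002318.
1/(A₁E₁) + 1/(A₂E₂) = 1/(675×143×10³) + 1/(2475×44×10³) = 1.954×10⁻⁸ N⁻¹.
P = 0.002318 / 1.954×10⁻⁸ = 118600 N = 118.6 kN.
σ_{magnesium alloy} = P/A₂ = 118600/2475 = 47.93 MPa, compressive.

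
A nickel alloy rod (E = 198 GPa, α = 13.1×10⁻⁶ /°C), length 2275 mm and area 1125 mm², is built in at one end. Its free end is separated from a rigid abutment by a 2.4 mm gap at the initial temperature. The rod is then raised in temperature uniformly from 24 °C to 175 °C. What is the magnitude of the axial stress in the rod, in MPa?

σ ≈ 183 MPa (compressive)

Free thermal elongation = αΔT L = 13.1×10⁻⁶ × 151 × 2275 = 4.5 mm.
The gap closes (δ_free > 2.4 mm) and the wall then resists a further 4.5 − 2.4 = 2.1 mm of expansion.
That suppressed elongation corresponds to σ = E·Δ/L = 198×10³ × 2.1/2275 = 182.8 MPa.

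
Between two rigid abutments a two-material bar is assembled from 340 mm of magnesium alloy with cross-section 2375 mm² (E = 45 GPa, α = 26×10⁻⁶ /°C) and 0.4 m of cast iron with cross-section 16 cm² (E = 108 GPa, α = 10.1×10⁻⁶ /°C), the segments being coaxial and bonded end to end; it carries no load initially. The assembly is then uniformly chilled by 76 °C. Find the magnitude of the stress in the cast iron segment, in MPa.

With the walls removed the bar would change length by δ_free = Σ αᵢΔT Lᵢ = 26×10⁻⁶×76×340 + 10.1×10⁻⁶×76×400 = 0.9789 mm.
The rigid supports impose zero overall length change; the single axial force P common to all segments must satisfy P Σ Lᵢ/(AᵢEᵢ) = δ_free.
The series flexibility is Σ Lᵢ/(AᵢEᵢ) = 340/(2375×45×10³) + 400/(1600×108×10³) = 5.496×10⁻⁶ mm/N.
Hence P = δ_free / Σ(L/AE) = 0.9789/5.496×10⁻⁶ = 178.1 kN (tensile).
σ_{cast iron} = P / A = 178100 / 1600 = 111.3 MPa.

σ ≈ 111 MPa (tensile)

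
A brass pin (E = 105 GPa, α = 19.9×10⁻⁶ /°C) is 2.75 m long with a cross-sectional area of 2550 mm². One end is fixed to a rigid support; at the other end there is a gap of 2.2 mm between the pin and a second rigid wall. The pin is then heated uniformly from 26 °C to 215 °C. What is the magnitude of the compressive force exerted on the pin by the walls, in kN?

Free thermal elongation = αΔT L = 19.9×10⁻⁶ × 189 × 2750 = 10.34 mm.
After closing the 2.2 mm clearance, 10.34 − 2.2 = 8.143 mm of expansion remains to be suppressed by the wall.
That suppressed elongation corresponds to σ = E·Δ/L = 105×10³ × 8.143/2750 = 310.9 MPa.
Force on the wall = σA = 310.9 × 2550 mm² = 792.8 kN.

P ≈ 793 kN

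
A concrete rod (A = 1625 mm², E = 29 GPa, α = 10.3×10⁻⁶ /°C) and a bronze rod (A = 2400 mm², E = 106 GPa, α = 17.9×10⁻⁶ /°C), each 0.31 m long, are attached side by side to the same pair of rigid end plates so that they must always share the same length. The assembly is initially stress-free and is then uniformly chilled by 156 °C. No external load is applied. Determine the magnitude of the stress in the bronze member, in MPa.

σ ≈ 19.6 MPa (tensile)

The bronze has the larger α, so on cooling it would change length more than the concrete if both were free. The rigid plates force a common final length, so the bronze is put into tension and the concrete into compression, with equal and opposite forces P (no external load).
Equating the net (thermal + elastic) strains gives |α₁ − α₂|·ΔT = P·[1/(A₁E₁) + 1/(A₂E₂)].
|α₁ − α₂|·ΔT = 7.6×10⁻⁶ × 156 = 0.001186.
1/(A₁E₁) + 1/(A₂E₂) = 1/(1625×29×10³) + 1/(2400×106×10³) = 2.515×10⁻⁸ N⁻¹.
P = 0.001186 / 2.515×10⁻⁸ = 47140 N = 47.14 kN.
σ_{bronze} = P/A₂ = 47140/2400 = 19.64 MPa, tensile.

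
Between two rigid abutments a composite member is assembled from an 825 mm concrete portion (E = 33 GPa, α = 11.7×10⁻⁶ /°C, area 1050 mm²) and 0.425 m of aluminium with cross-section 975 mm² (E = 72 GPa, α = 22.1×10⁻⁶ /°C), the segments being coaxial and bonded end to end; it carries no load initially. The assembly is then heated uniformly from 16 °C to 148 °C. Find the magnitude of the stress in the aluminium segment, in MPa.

Free thermal expansion of the whole bar: Σ αᵢΔT Lᵢ = 11.7×10⁻⁶×132×825 + 22.1×10⁻⁶×132×425 = 2.514 mm.
The rigid supports impose zero overall length change; the single axial force P common to all segments must satisfy P Σ Lᵢ/(AᵢEᵢ) = δ_free.
The series flexibility is Σ Lᵢ/(AᵢEᵢ) = 825/(1050×33×10³) + 425/(975×72×10³) = 2.986×10⁻⁵ mm/N.
So P = 2.514 / 2.986×10⁻⁵ = 84.18 kN, compressive.
σ_{aluminium} = P / A = 84180 / 975 = 86.34 MPa.

σ ≈ 86.3 MPa (compressive)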